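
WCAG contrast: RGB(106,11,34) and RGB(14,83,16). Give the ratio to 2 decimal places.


Linearize each sRGB channel c=v/255: c/12.92 if c ≤ 0.04045 else ((c+0.055)/1.055)^2.4
L = 0.2126×R_lin + 0.7152×G_lin + 0.0722×B_lin
Color 1 (106,11,34):
  R=106: 106/255≈0.4157 > 0.04045 → ((0.4157+0.055)/1.055)^2.4 ≈ 0.14413
  G=11: 11/255≈0.0431 > 0.04045 → ((0.0431+0.055)/1.055)^2.4 ≈ 0.00335
  B=34: 34/255≈0.1333 > 0.04045 → ((0.1333+0.055)/1.055)^2.4 ≈ 0.01600
  L1 = 0.2126×0.14413 + 0.7152×0.00335 + 0.0722×0.01600 ≈ 0.03419
Color 2 (14,83,16):
  R=14: 14/255≈0.0549 > 0.04045 → ((0.0549+0.055)/1.055)^2.4 ≈ 0.00439
  G=83: 83/255≈0.3255 > 0.04045 → ((0.3255+0.055)/1.055)^2.4 ≈ 0.08650
  B=16: 16/255≈0.0627 > 0.04045 → ((0.0627+0.055)/1.055)^2.4 ≈ 0.00518
  L2 = 0.2126×0.00439 + 0.7152×0.08650 + 0.0722×0.00518 ≈ 0.06317
Lighter = 0.06317, Darker = 0.03419
Ratio = (L_lighter + 0.05) / (L_darker + 0.05)
Ratio = (0.06317 + 0.05) / (0.03419 + 0.05) = 0.11317 / 0.08419 ≈ 1.3443
Ratio ≈ 1.34:1


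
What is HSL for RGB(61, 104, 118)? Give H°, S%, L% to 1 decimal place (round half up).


Normalize: R'=61/255≈0.2392, G'=104/255≈0.4078, B'=118/255≈0.4627
Max=118/255, Min=61/255, Δ=Max-Min=57/255
L = (Max+Min)/2 = (118+61)/510 = 179/510 = 0.35098… → L = 35.1%
L ≤ 0.5 → S = Δ/(Max+Min) = 57/(118+61) = 57/179 = 0.31843… → S = 31.8%
(the 1/255 factors cancel in S and H, so raw channel differences can be used)
Max is B' → H = 60 × ((R-G)/Δ + 4) = 60 × ((61-104)/57 + 4)
  -43/57 + 4 = -0.7543… + 4 = 3.2456…
  H = 60 × 3.2456… = 194.736…° → H = 194.7°
= HSL(194.7°, 31.8%, 35.1%)


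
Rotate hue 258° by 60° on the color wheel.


New hue = (H + rotation) mod 360
New hue = (258 + 60) mod 360
= 318 mod 360
= 318°


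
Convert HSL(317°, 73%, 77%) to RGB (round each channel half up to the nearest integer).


H=317°, S=0.73, L=0.77
C = (1-|2L-1|)×S = (1-|0.54|)×0.73 = 0.3358
H' = H/60 = 317/60 ≈ 5.2833; X = C×(1-|H' mod 2 - 1|) ≈ 0.2407
m = L - C/2 = 0.77 - 0.1679 = 0.6021
Sector ⌊H'⌋ = 5 → (R',G',B') = (0.3358, 0.0, ≈0.2407)
RGB = ((R'+m)×255, (G'+m)×255, (B'+m)×255) = (239.1645, 153.5355, 214.90295)
Round half up → RGB(239, 154, 215)


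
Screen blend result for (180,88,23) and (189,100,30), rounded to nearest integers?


Screen: C = 255 - (255-A)×(255-B)/255, rounded to nearest integer
R: 255 - (255-180)×(255-189)/255 = 255 - 4950/255 ≈ 255 - 19.412 = 235.588 → 236
G: 255 - (255-88)×(255-100)/255 = 255 - 25885/255 ≈ 255 - 101.510 = 153.490 → 153
B: 255 - (255-23)×(255-30)/255 = 255 - 52200/255 ≈ 255 - 204.706 = 50.294 → 50
= RGB(236, 153, 50)


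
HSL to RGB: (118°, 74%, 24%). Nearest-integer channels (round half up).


H=118°, S=0.74, L=0.24
C = (1-|2L-1|)×S = (1-|-0.52|)×0.74 = 0.3552
H' = H/60 = 118/60 ≈ 1.9667; X = C×(1-|H' mod 2 - 1|) = 0.01184
m = L - C/2 = 0.24 - 0.1776 = 0.0624
Sector ⌊H'⌋ = 1 → (R',G',B') = (0.01184, 0.3552, 0.0)
RGB = ((R'+m)×255, (G'+m)×255, (B'+m)×255) = (18.9312, 106.488, 15.912)
Round half up → RGB(19, 106, 16)


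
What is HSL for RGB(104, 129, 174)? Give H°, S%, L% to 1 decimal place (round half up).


Normalize: R'=104/255≈0.4078, G'=129/255≈0.5059, B'=174/255≈0.6824
Max=174/255, Min=104/255, Δ=Max-Min=70/255
L = (Max+Min)/2 = (174+104)/510 = 278/510 = 0.54509… → L = 54.5%
L > 0.5 → S = Δ/(2-Max-Min) = 70/(510-174-104) = 70/232 = 0.30172… → S = 30.2%
(the 1/255 factors cancel in S and H, so raw channel differences can be used)
Max is B' → H = 60 × ((R-G)/Δ + 4) = 60 × ((104-129)/70 + 4)
  -25/70 + 4 = -0.3571… + 4 = 3.6428…
  H = 60 × 3.6428… = 218.571…° → H = 218.6°
= HSL(218.6°, 30.2%, 54.5%)


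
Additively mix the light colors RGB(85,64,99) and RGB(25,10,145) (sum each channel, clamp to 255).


Additive: each channel = min(255, C₁+C₂)
R: 85+25 = 110 → 110
G: 64+10 = 74 → 74
B: 99+145 = 244 → 244
= RGB(110, 74, 244)


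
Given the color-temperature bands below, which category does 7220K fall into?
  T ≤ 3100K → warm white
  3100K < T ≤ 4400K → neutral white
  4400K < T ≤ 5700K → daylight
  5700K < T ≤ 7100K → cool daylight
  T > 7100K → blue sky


Temperature: 7220K
7220K > 7100K → blue sky
Classification: blue sky


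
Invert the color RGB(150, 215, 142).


Invert: (255-R, 255-G, 255-B)
R: 255-150 = 105
G: 255-215 = 40
B: 255-142 = 113
= RGB(105, 40, 113)


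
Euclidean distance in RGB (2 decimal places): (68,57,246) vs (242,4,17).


d = √[(R₁-R₂)² + (G₁-G₂)² + (B₁-B₂)²]
d = √[(68-242)² + (57-4)² + (246-17)²]
d = √[30276 + 2809 + 52441]
d = √85526
d ≈ 292.45


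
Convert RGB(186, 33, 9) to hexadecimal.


R = 186 → BA (hex)
G = 33 → 21 (hex)
B = 9 → 09 (hex)
Hex = #BA2109


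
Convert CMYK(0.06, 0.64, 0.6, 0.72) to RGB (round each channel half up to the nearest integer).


R = 255 × (1-C) × (1-K) = 255 × 0.94 × 0.28 = 67.116 → 67
G = 255 × (1-M) × (1-K) = 255 × 0.36 × 0.28 = 25.704 → 26
B = 255 × (1-Y) × (1-K) = 255 × 0.40 × 0.28 = 28.56 → 29
= RGB(67, 26, 29)


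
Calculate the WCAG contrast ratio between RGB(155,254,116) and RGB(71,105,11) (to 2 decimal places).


Linearize each sRGB channel c=v/255: c/12.92 if c ≤ 0.04045 else ((c+0.055)/1.055)^2.4
L = 0.2126×R_lin + 0.7152×G_lin + 0.0722×B_lin
Color 1 (155,254,116):
  R=155: 155/255≈0.6078 > 0.04045 → ((0.6078+0.055)/1.055)^2.4 ≈ 0.32778
  G=254: 254/255≈0.9961 > 0.04045 → ((0.9961+0.055)/1.055)^2.4 ≈ 0.99110
  B=116: 116/255≈0.4549 > 0.04045 → ((0.4549+0.055)/1.055)^2.4 ≈ 0.17465
  L1 = 0.2126×0.32778 + 0.7152×0.99110 + 0.0722×0.17465 ≈ 0.79113
Color 2 (71,105,11):
  R=71: 71/255≈0.2784 > 0.04045 → ((0.2784+0.055)/1.055)^2.4 ≈ 0.06301
  G=105: 105/255≈0.4118 > 0.04045 → ((0.4118+0.055)/1.055)^2.4 ≈ 0.14126
  B=11: 11/255≈0.0431 > 0.04045 → ((0.0431+0.055)/1.055)^2.4 ≈ 0.00335
  L2 = 0.2126×0.06301 + 0.7152×0.14126 + 0.0722×0.00335 ≈ 0.11467
Lighter = 0.79113, Darker = 0.11467
Ratio = (L_lighter + 0.05) / (L_darker + 0.05)
Ratio = (0.79113 + 0.05) / (0.11467 + 0.05) = 0.84113 / 0.16467 ≈ 5.1080
Ratio ≈ 5.11:1


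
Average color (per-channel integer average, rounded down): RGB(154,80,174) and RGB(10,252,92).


Midpoint: each channel = ⌊(C₁+C₂)/2⌋
R: ⌊(154+10)/2⌋ = 82
G: ⌊(80+252)/2⌋ = 166
B: ⌊(174+92)/2⌋ = 133
= RGB(82, 166, 133)


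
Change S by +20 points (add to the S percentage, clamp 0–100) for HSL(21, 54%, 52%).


Original S = 54%
Adjustment = +20 percentage points
New S = 54 + (20) = 74
Clamp to [0, 100] → 74
= HSL(21°, 74%, 52%)


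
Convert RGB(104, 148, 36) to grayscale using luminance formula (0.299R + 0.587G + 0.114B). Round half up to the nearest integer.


Gray = 0.299×R + 0.587×G + 0.114×B
Gray = 0.299×104 + 0.587×148 + 0.114×36
Gray = 31.096 + 86.876 + 4.104
Gray = 122.076 → round half up → 122
Gray = 122


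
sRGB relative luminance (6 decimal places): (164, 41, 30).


Linearize each channel (sRGB transfer function): c = v/255; c_lin = c/12.92 if c ≤ 0.04045, else ((c+0.055)/1.055)^2.4
  R: 164/255 ≈ 0.643137 > 0.04045 → ((0.643137+0.055)/1.055)^2.4 ≈ 0.371238
  G: 41/255 ≈ 0.160784 > 0.04045 → ((0.160784+0.055)/1.055)^2.4 ≈ 0.022174
  B: 30/255 ≈ 0.117647 > 0.04045 → ((0.117647+0.055)/1.055)^2.4 ≈ 0.012983
R_lin = 0.371238, G_lin = 0.022174, B_lin = 0.012983
L = 0.2126×R + 0.7152×G + 0.0722×B
L = 0.2126×0.371238 + 0.7152×0.022174 + 0.0722×0.012983
L ≈ 0.095721


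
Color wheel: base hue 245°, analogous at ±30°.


Base hue: 245°
Left analog: (245 - 30) mod 360 = 215°
Right analog: (245 + 30) mod 360 = 275°
Analogous hues = 215° and 275°


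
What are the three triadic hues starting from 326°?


Triadic: equally spaced at 120° intervals
H1 = 326°
H2 = (326 + 120) mod 360 = 86°
H3 = (326 + 240) mod 360 = 206°
Triadic = 326°, 86°, 206°


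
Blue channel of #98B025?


Color: #98B025
R = 98 = 152
G = B0 = 176
B = 25 = 37
Blue = 37


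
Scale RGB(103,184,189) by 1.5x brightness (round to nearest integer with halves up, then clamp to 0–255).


Multiply each channel by 1.5, round half up, clamp to [0, 255]
R: 103×1.5 = 154.5 → round → 155
G: 184×1.5 = 276 → clamp → 255
B: 189×1.5 = 283.5 → round → 284 → clamp → 255
= RGB(155, 255, 255)


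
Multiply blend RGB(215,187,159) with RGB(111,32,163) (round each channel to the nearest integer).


Multiply: C = A×B/255, rounded to nearest integer
R: 215×111/255 = 23865/255 ≈ 93.588 → 94
G: 187×32/255 = 5984/255 ≈ 23.467 → 23
B: 159×163/255 = 25917/255 ≈ 101.635 → 102
= RGB(94, 23, 102)


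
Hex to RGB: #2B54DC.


2B → 43 (R)
54 → 84 (G)
DC → 220 (B)
= RGB(43, 84, 220)


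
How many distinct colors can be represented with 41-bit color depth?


Colors = 2^bits = 2^41
= 2,199,023,255,552 colors


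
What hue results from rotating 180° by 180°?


New hue = (H + rotation) mod 360
New hue = (180 + 180) mod 360
= 360 mod 360
= 0°


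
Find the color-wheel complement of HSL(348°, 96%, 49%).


Complement = opposite side of color wheel = hue + 180°
H' = (348 + 180) mod 360 = 168°
S and L unchanged.
= HSL(168°, 96%, 49%)


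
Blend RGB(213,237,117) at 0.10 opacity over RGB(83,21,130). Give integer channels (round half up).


C = α×F + (1-α)×B, with 1-α = 0.90
R: 0.10×213 + 0.90×83 = 21.30 + 74.70 = 96.00 → 96
G: 0.10×237 + 0.90×21 = 23.70 + 18.90 = 42.60 → 43
B: 0.10×117 + 0.90×130 = 11.70 + 117.00 = 128.70 → 129
= RGB(96, 43, 129)


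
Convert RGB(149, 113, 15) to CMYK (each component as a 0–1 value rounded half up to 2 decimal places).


R'=149/255≈0.5843, G'=113/255≈0.4431, B'=15/255≈0.0588
K = 1 - max(R',G',B') = 1 - 149/255 = 106/255 = 0.41568… → 0.42
(1-R'-K)/(1-K) simplifies to (max-R)/max with max = 149:
C = (149-149)/149 = 0/149 = 0 → 0.00
M = (149-113)/149 = 36/149 = 0.24161… → 0.24
Y = (149-15)/149 = 134/149 = 0.89932… → 0.90
= CMYK(0.00, 0.24, 0.90, 0.42)


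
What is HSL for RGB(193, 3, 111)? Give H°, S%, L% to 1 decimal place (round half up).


Normalize: R'=193/255≈0.7569, G'=3/255≈0.0118, B'=111/255≈0.4353
Max=193/255, Min=3/255, Δ=Max-Min=190/255
L = (Max+Min)/2 = (193+3)/510 = 196/510 = 0.38431… → L = 38.4%
L ≤ 0.5 → S = Δ/(Max+Min) = 190/(193+3) = 190/196 = 0.96938… → S = 96.9%
(the 1/255 factors cancel in S and H, so raw channel differences can be used)
Max is R' → H = 60 × (((G-B)/Δ) mod 6) = 60 × (((3-111)/190) mod 6)
  (-108)/190 = -0.5684…; negative, so add 6 → 5.4315…
  H = 60 × 5.4315… = 325.894…° → H = 325.9°
= HSL(325.9°, 96.9%, 38.4%)


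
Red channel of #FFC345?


Color: #FFC345
R = FF = 255
G = C3 = 195
B = 45 = 69
Red = 255


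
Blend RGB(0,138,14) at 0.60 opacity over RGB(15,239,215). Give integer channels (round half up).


C = α×F + (1-α)×B, with 1-α = 0.40
R: 0.60×0 + 0.40×15 = 0.00 + 6.00 = 6.00 → 6
G: 0.60×138 + 0.40×239 = 82.80 + 95.60 = 178.40 → 178
B: 0.60×14 + 0.40×215 = 8.40 + 86.00 = 94.40 → 94
= RGB(6, 178, 94)


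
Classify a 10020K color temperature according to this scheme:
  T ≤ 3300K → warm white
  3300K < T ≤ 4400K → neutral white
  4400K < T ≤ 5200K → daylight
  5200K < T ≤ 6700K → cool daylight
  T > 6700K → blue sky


Temperature: 10020K
10020K > 6700K → blue sky
Classification: blue sky


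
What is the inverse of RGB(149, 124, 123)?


Invert: (255-R, 255-G, 255-B)
R: 255-149 = 106
G: 255-124 = 131
B: 255-123 = 132
= RGB(106, 131, 132)


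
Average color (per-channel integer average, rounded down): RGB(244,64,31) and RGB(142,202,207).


Midpoint: each channel = ⌊(C₁+C₂)/2⌋
R: ⌊(244+142)/2⌋ = 193
G: ⌊(64+202)/2⌋ = 133
B: ⌊(31+207)/2⌋ = 119
= RGB(193, 133, 119)


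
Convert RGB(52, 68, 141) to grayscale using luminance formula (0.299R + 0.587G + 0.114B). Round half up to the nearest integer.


Gray = 0.299×R + 0.587×G + 0.114×B
Gray = 0.299×52 + 0.587×68 + 0.114×141
Gray = 15.548 + 39.916 + 16.074
Gray = 71.538 → round half up → 72
Gray = 72


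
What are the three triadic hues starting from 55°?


Triadic: equally spaced at 120° intervals
H1 = 55°
H2 = (55 + 120) mod 360 = 175°
H3 = (55 + 240) mod 360 = 295°
Triadic = 55°, 175°, 295°


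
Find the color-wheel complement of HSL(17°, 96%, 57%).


Complement = opposite side of color wheel = hue + 180°
H' = (17 + 180) mod 360 = 197°
S and L unchanged.
= HSL(197°, 96%, 57%)


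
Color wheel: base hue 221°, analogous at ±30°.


Base hue: 221°
Left analog: (221 - 30) mod 360 = 191°
Right analog: (221 + 30) mod 360 = 251°
Analogous hues = 191° and 251°


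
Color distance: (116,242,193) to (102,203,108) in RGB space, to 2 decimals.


d = √[(R₁-R₂)² + (G₁-G₂)² + (B₁-B₂)²]
d = √[(116-102)² + (242-203)² + (193-108)²]
d = √[196 + 1521 + 7225]
d = √8942
d ≈ 94.56


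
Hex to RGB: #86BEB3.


86 → 134 (R)
BE → 190 (G)
B3 → 179 (B)
= RGB(134, 190, 179)


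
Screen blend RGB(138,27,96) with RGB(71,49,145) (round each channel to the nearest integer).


Screen: C = 255 - (255-A)×(255-B)/255, rounded to nearest integer
R: 255 - (255-138)×(255-71)/255 = 255 - 21528/255 ≈ 255 - 84.424 = 170.576 → 171
G: 255 - (255-27)×(255-49)/255 = 255 - 46968/255 ≈ 255 - 184.188 = 70.812 → 71
B: 255 - (255-96)×(255-145)/255 = 255 - 17490/255 ≈ 255 - 68.588 = 186.412 → 186
= RGB(171, 71, 186)


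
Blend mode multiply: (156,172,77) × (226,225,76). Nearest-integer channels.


Multiply: C = A×B/255, rounded to nearest integer
R: 156×226/255 = 35256/255 ≈ 138.259 → 138
G: 172×225/255 = 38700/255 ≈ 151.765 → 152
B: 77×76/255 = 5852/255 ≈ 22.949 → 23
= RGB(138, 152, 23)


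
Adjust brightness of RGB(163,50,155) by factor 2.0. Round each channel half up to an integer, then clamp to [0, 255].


Multiply each channel by 2.0, round half up, clamp to [0, 255]
R: 163×2.0 = 326 → clamp → 255
G: 50×2.0 = 100
B: 155×2.0 = 310 → clamp → 255
= RGB(255, 100, 255)


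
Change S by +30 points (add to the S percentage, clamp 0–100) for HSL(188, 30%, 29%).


Original S = 30%
Adjustment = +30 percentage points
New S = 30 + (30) = 60
Clamp to [0, 100] → 60
= HSL(188°, 60%, 29%)


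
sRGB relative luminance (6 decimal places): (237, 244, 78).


Linearize each channel (sRGB transfer function): c = v/255; c_lin = c/12.92 if c ≤ 0.04045, else ((c+0.055)/1.055)^2.4
  R: 237/255 ≈ 0.929412 > 0.04045 → ((0.929412+0.055)/1.055)^2.4 ≈ 0.846873
  G: 244/255 ≈ 0.956863 > 0.04045 → ((0.956863+0.055)/1.055)^2.4 ≈ 0.904661
  B: 78/255 ≈ 0.305882 > 0.04045 → ((0.305882+0.055)/1.055)^2.4 ≈ 0.076185
R_lin = 0.846873, G_lin = 0.904661, B_lin = 0.076185
L = 0.2126×R + 0.7152×G + 0.0722×B
L = 0.2126×0.846873 + 0.7152×0.904661 + 0.0722×0.076185
L ≈ 0.832560


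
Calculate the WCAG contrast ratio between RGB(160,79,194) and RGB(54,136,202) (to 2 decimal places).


Linearize each sRGB channel c=v/255: c/12.92 if c ≤ 0.04045 else ((c+0.055)/1.055)^2.4
L = 0.2126×R_lin + 0.7152×G_lin + 0.0722×B_lin
Color 1 (160,79,194):
  R=160: 160/255≈0.6275 > 0.04045 → ((0.6275+0.055)/1.055)^2.4 ≈ 0.35153
  G=79: 79/255≈0.3098 > 0.04045 → ((0.3098+0.055)/1.055)^2.4 ≈ 0.07819
  B=194: 194/255≈0.7608 > 0.04045 → ((0.7608+0.055)/1.055)^2.4 ≈ 0.53948
  L1 = 0.2126×0.35153 + 0.7152×0.07819 + 0.0722×0.53948 ≈ 0.16961
Color 2 (54,136,202):
  R=54: 54/255≈0.2118 > 0.04045 → ((0.2118+0.055)/1.055)^2.4 ≈ 0.03689
  G=136: 136/255≈0.5333 > 0.04045 → ((0.5333+0.055)/1.055)^2.4 ≈ 0.24620
  B=202: 202/255≈0.7922 > 0.04045 → ((0.7922+0.055)/1.055)^2.4 ≈ 0.59062
  L2 = 0.2126×0.03689 + 0.7152×0.24620 + 0.0722×0.59062 ≈ 0.22657
Lighter = 0.22657, Darker = 0.16961
Ratio = (L_lighter + 0.05) / (L_darker + 0.05)
Ratio = (0.22657 + 0.05) / (0.16961 + 0.05) = 0.27657 / 0.21961 ≈ 1.2594
Ratio ≈ 1.26:1


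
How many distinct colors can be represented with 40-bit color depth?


Colors = 2^bits = 2^40
= 1,099,511,627,776 colors


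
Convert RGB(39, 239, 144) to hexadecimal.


R = 39 → 27 (hex)
G = 239 → EF (hex)
B = 144 → 90 (hex)
Hex = #27EF90


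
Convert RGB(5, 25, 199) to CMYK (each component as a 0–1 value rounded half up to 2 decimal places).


R'=5/255≈0.0196, G'=25/255≈0.0980, B'=199/255≈0.7804
K = 1 - max(R',G',B') = 1 - 199/255 = 56/255 = 0.21960… → 0.22
(1-R'-K)/(1-K) simplifies to (max-R)/max with max = 199:
C = (199-5)/199 = 194/199 = 0.97487… → 0.97
M = (199-25)/199 = 174/199 = 0.87437… → 0.87
Y = (199-199)/199 = 0/199 = 0 → 0.00
= CMYK(0.97, 0.87, 0.00, 0.22)


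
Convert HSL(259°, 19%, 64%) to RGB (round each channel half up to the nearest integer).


H=259°, S=0.19, L=0.64
C = (1-|2L-1|)×S = (1-|0.28|)×0.19 = 0.1368
H' = H/60 = 259/60 ≈ 4.3167; X = C×(1-|H' mod 2 - 1|) = 0.04332
m = L - C/2 = 0.64 - 0.0684 = 0.5716
Sector ⌊H'⌋ = 4 → (R',G',B') = (0.04332, 0.0, 0.1368)
RGB = ((R'+m)×255, (G'+m)×255, (B'+m)×255) = (156.8046, 145.758, 180.642)
Round half up → RGB(157, 146, 181)


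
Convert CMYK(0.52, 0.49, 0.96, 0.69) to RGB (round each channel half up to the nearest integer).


R = 255 × (1-C) × (1-K) = 255 × 0.48 × 0.31 = 37.944 → 38
G = 255 × (1-M) × (1-K) = 255 × 0.51 × 0.31 = 40.3155 → 40
B = 255 × (1-Y) × (1-K) = 255 × 0.04 × 0.31 = 3.162 → 3
= RGB(38, 40, 3)


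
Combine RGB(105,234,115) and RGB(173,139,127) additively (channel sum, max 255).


Additive: each channel = min(255, C₁+C₂)
R: 105+173 = 278 → 255
G: 234+139 = 373 → 255
B: 115+127 = 242 → 242
= RGB(255, 255, 242)


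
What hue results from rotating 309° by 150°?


New hue = (H + rotation) mod 360
New hue = (309 + 150) mod 360
= 459 mod 360
= 99°


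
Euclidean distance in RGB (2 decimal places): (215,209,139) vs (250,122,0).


d = √[(R₁-R₂)² + (G₁-G₂)² + (B₁-B₂)²]
d = √[(215-250)² + (209-122)² + (139-0)²]
d = √[1225 + 7569 + 19321]
d = √28115
d ≈ 167.68


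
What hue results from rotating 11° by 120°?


New hue = (H + rotation) mod 360
New hue = (11 + 120) mod 360
= 131 mod 360
= 131°


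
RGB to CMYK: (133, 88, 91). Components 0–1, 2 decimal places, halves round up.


R'=133/255≈0.5216, G'=88/255≈0.3451, B'=91/255≈0.3569
K = 1 - max(R',G',B') = 1 - 133/255 = 122/255 = 0.47843… → 0.48
(1-R'-K)/(1-K) simplifies to (max-R)/max with max = 133:
C = (133-133)/133 = 0/133 = 0 → 0.00
M = (133-88)/133 = 45/133 = 0.33834… → 0.34
Y = (133-91)/133 = 42/133 = 0.31578… → 0.32
= CMYK(0.00, 0.34, 0.32, 0.48)


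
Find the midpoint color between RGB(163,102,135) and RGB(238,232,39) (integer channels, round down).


Midpoint: each channel = ⌊(C₁+C₂)/2⌋
R: ⌊(163+238)/2⌋ = 200
G: ⌊(102+232)/2⌋ = 167
B: ⌊(135+39)/2⌋ = 87
= RGB(200, 167, 87)


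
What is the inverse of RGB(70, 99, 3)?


Invert: (255-R, 255-G, 255-B)
R: 255-70 = 185
G: 255-99 = 156
B: 255-3 = 252
= RGB(185, 156, 252)


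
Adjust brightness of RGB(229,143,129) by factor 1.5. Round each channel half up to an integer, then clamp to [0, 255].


Multiply each channel by 1.5, round half up, clamp to [0, 255]
R: 229×1.5 = 343.5 → round → 344 → clamp → 255
G: 143×1.5 = 214.5 → round → 215
B: 129×1.5 = 193.5 → round → 194
= RGB(255, 215, 194)


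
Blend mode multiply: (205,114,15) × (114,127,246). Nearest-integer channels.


Multiply: C = A×B/255, rounded to nearest integer
R: 205×114/255 = 23370/255 ≈ 91.647 → 92
G: 114×127/255 = 14478/255 ≈ 56.776 → 57
B: 15×246/255 = 3690/255 ≈ 14.471 → 14
= RGB(92, 57, 14)


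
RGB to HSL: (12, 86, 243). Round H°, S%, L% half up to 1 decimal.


Normalize: R'=12/255≈0.0471, G'=86/255≈0.3373, B'=243/255≈0.9529
Max=243/255, Min=12/255, Δ=Max-Min=231/255
L = (Max+Min)/2 = (243+12)/510 = 255/510 = 0.5 → L = 50.0%
L ≤ 0.5 → S = Δ/(Max+Min) = 231/(243+12) = 231/255 = 0.90588… → S = 90.6%
(the 1/255 factors cancel in S and H, so raw channel differences can be used)
Max is B' → H = 60 × ((R-G)/Δ + 4) = 60 × ((12-86)/231 + 4)
  -74/231 + 4 = -0.3203… + 4 = 3.6796…
  H = 60 × 3.6796… = 220.779…° → H = 220.8°
= HSL(220.8°, 90.6%, 50.0%)


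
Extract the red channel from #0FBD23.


Color: #0FBD23
R = 0F = 15
G = BD = 189
B = 23 = 35
Red = 15


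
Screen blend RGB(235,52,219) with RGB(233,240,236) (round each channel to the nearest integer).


Screen: C = 255 - (255-A)×(255-B)/255, rounded to nearest integer
R: 255 - (255-235)×(255-233)/255 = 255 - 440/255 ≈ 255 - 1.725 = 253.275 → 253
G: 255 - (255-52)×(255-240)/255 = 255 - 3045/255 ≈ 255 - 11.941 = 243.059 → 243
B: 255 - (255-219)×(255-236)/255 = 255 - 684/255 ≈ 255 - 2.682 = 252.318 → 252
= RGB(253, 243, 252)


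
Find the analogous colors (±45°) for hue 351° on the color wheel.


Base hue: 351°
Left analog: (351 - 45) mod 360 = 306°
Right analog: (351 + 45) mod 360 = 36°
Analogous hues = 306° and 36°


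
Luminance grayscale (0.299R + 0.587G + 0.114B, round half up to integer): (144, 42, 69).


Gray = 0.299×R + 0.587×G + 0.114×B
Gray = 0.299×144 + 0.587×42 + 0.114×69
Gray = 43.056 + 24.654 + 7.866
Gray = 75.576 → round half up → 76
Gray = 76


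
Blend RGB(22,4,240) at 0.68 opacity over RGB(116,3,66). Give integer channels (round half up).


C = α×F + (1-α)×B, with 1-α = 0.32
R: 0.68×22 + 0.32×116 = 14.96 + 37.12 = 52.08 → 52
G: 0.68×4 + 0.32×3 = 2.72 + 0.96 = 3.68 → 4
B: 0.68×240 + 0.32×66 = 163.20 + 21.12 = 184.32 → 184
= RGB(52, 4, 184)


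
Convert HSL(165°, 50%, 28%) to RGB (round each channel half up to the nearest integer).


H=165°, S=0.50, L=0.28
C = (1-|2L-1|)×S = (1-|-0.44|)×0.50 = 0.28
H' = H/60 = 165/60 ≈ 2.7500; X = C×(1-|H' mod 2 - 1|) = 0.21
m = L - C/2 = 0.28 - 0.14 = 0.14
Sector ⌊H'⌋ = 2 → (R',G',B') = (0.0, 0.28, 0.21)
RGB = ((R'+m)×255, (G'+m)×255, (B'+m)×255) = (35.7, 107.1, 89.25)
Round half up → RGB(36, 107, 89)


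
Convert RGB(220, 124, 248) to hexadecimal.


R = 220 → DC (hex)
G = 124 → 7C (hex)
B = 248 → F8 (hex)
Hex = #DC7CF8


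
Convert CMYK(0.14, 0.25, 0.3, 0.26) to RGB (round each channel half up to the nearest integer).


R = 255 × (1-C) × (1-K) = 255 × 0.86 × 0.74 = 162.282 → 162
G = 255 × (1-M) × (1-K) = 255 × 0.75 × 0.74 = 141.525 → 142
B = 255 × (1-Y) × (1-K) = 255 × 0.70 × 0.74 = 132.09 → 132
= RGB(162, 142, 132)


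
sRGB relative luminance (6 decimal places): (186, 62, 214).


Linearize each channel (sRGB transfer function): c = v/255; c_lin = c/12.92 if c ≤ 0.04045, else ((c+0.055)/1.055)^2.4
  R: 186/255 ≈ 0.729412 > 0.04045 → ((0.729412+0.055)/1.055)^2.4 ≈ 0.491021
  G: 62/255 ≈ 0.243137 > 0.04045 → ((0.243137+0.055)/1.055)^2.4 ≈ 0.048172
  B: 214/255 ≈ 0.839216 > 0.04045 → ((0.839216+0.055)/1.055)^2.4 ≈ 0.672443
R_lin = 0.491021, G_lin = 0.048172, B_lin = 0.672443
L = 0.2126×R + 0.7152×G + 0.0722×B
L = 0.2126×0.491021 + 0.7152×0.048172 + 0.0722×0.672443
L ≈ 0.187394


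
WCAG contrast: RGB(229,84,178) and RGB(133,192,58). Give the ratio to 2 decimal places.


Linearize each sRGB channel c=v/255: c/12.92 if c ≤ 0.04045 else ((c+0.055)/1.055)^2.4
L = 0.2126×R_lin + 0.7152×G_lin + 0.0722×B_lin
Color 1 (229,84,178):
  R=229: 229/255≈0.8980 > 0.04045 → ((0.8980+0.055)/1.055)^2.4 ≈ 0.78354
  G=84: 84/255≈0.3294 > 0.04045 → ((0.3294+0.055)/1.055)^2.4 ≈ 0.08866
  B=178: 178/255≈0.6980 > 0.04045 → ((0.6980+0.055)/1.055)^2.4 ≈ 0.44520
  L1 = 0.2126×0.78354 + 0.7152×0.08866 + 0.0722×0.44520 ≈ 0.26213
Color 2 (133,192,58):
  R=133: 133/255≈0.5216 > 0.04045 → ((0.5216+0.055)/1.055)^2.4 ≈ 0.23455
  G=192: 192/255≈0.7529 > 0.04045 → ((0.7529+0.055)/1.055)^2.4 ≈ 0.52712
  B=58: 58/255≈0.2275 > 0.04045 → ((0.2275+0.055)/1.055)^2.4 ≈ 0.04231
  L2 = 0.2126×0.23455 + 0.7152×0.52712 + 0.0722×0.04231 ≈ 0.42991
Lighter = 0.42991, Darker = 0.26213
Ratio = (L_lighter + 0.05) / (L_darker + 0.05)
Ratio = (0.42991 + 0.05) / (0.26213 + 0.05) = 0.47991 / 0.31213 ≈ 1.5375
Ratio ≈ 1.54:1


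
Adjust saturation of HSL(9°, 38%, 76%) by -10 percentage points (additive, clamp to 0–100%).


Original S = 38%
Adjustment = -10 percentage points
New S = 38 + (-10) = 28
Clamp to [0, 100] → 28
= HSL(9°, 28%, 76%)


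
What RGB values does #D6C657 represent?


D6 → 214 (R)
C6 → 198 (G)
57 → 87 (B)
= RGB(214, 198, 87)


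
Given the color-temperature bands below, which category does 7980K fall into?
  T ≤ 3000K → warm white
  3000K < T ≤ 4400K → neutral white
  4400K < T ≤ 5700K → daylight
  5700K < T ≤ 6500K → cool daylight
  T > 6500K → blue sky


Temperature: 7980K
7980K > 6500K → blue sky
Classification: blue sky


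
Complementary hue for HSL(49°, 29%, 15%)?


Complement = opposite side of color wheel = hue + 180°
H' = (49 + 180) mod 360 = 229°
S and L unchanged.
= HSL(229°, 29%, 15%)


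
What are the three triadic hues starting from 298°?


Triadic: equally spaced at 120° intervals
H1 = 298°
H2 = (298 + 120) mod 360 = 58°
H3 = (298 + 240) mod 360 = 178°
Triadic = 298°, 58°, 178°


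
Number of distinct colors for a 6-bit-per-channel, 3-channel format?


Total bits = 6 bits/channel × 3 channels = 18 bits
Distinct colors = 2^18
= 262,144 colors


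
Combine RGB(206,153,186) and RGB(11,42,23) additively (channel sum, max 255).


Additive: each channel = min(255, C₁+C₂)
R: 206+11 = 217 → 217
G: 153+42 = 195 → 195
B: 186+23 = 209 → 209
= RGB(217, 195, 209)


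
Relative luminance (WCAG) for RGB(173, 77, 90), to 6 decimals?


Linearize each channel (sRGB transfer function): c = v/255; c_lin = c/12.92 if c ≤ 0.04045, else ((c+0.055)/1.055)^2.4
  R: 173/255 ≈ 0.678431 > 0.04045 → ((0.678431+0.055)/1.055)^2.4 ≈ 0.417885
  G: 77/255 ≈ 0.301961 > 0.04045 → ((0.301961+0.055)/1.055)^2.4 ≈ 0.074214
  B: 90/255 ≈ 0.352941 > 0.04045 → ((0.352941+0.055)/1.055)^2.4 ≈ 0.102242
R_lin = 0.417885, G_lin = 0.074214, B_lin = 0.102242
L = 0.2126×R + 0.7152×G + 0.0722×B
L = 0.2126×0.417885 + 0.7152×0.074214 + 0.0722×0.102242
L ≈ 0.149302


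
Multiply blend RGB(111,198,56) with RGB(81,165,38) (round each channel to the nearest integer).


Multiply: C = A×B/255, rounded to nearest integer
R: 111×81/255 = 8991/255 ≈ 35.259 → 35
G: 198×165/255 = 32670/255 ≈ 128.118 → 128
B: 56×38/255 = 2128/255 ≈ 8.345 → 8
= RGB(35, 128, 8)


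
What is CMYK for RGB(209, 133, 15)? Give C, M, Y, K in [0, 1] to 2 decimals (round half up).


R'=209/255≈0.8196, G'=133/255≈0.5216, B'=15/255≈0.0588
K = 1 - max(R',G',B') = 1 - 209/255 = 46/255 = 0.18039… → 0.18
(1-R'-K)/(1-K) simplifies to (max-R)/max with max = 209:
C = (209-209)/209 = 0/209 = 0 → 0.00
M = (209-133)/209 = 76/209 = 0.36363… → 0.36
Y = (209-15)/209 = 194/209 = 0.92822… → 0.93
= CMYK(0.00, 0.36, 0.93, 0.18)


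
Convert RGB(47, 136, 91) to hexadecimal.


R = 47 → 2F (hex)
G = 136 → 88 (hex)
B = 91 → 5B (hex)
Hex = #2F885B


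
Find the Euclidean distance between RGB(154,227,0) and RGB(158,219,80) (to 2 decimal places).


d = √[(R₁-R₂)² + (G₁-G₂)² + (B₁-B₂)²]
d = √[(154-158)² + (227-219)² + (0-80)²]
d = √[16 + 64 + 6400]
d = √6480
d ≈ 80.50


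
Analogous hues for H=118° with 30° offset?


Base hue: 118°
Left analog: (118 - 30) mod 360 = 88°
Right analog: (118 + 30) mod 360 = 148°
Analogous hues = 88° and 148°


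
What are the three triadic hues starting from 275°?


Triadic: equally spaced at 120° intervals
H1 = 275°
H2 = (275 + 120) mod 360 = 35°
H3 = (275 + 240) mod 360 = 155°
Triadic = 275°, 35°, 155°


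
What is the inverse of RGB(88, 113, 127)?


Invert: (255-R, 255-G, 255-B)
R: 255-88 = 167
G: 255-113 = 142
B: 255-127 = 128
= RGB(167, 142, 128)


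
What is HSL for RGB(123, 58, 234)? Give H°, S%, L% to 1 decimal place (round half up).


Normalize: R'=123/255≈0.4824, G'=58/255≈0.2275, B'=234/255≈0.9176
Max=234/255, Min=58/255, Δ=Max-Min=176/255
L = (Max+Min)/2 = (234+58)/510 = 292/510 = 0.57254… → L = 57.3%
L > 0.5 → S = Δ/(2-Max-Min) = 176/(510-234-58) = 176/218 = 0.80733… → S = 80.7%
(the 1/255 factors cancel in S and H, so raw channel differences can be used)
Max is B' → H = 60 × ((R-G)/Δ + 4) = 60 × ((123-58)/176 + 4)
  65/176 + 4 = 0.3693… + 4 = 4.3693…
  H = 60 × 4.3693… = 262.159…° → H = 262.2°
= HSL(262.2°, 80.7%, 57.3%)


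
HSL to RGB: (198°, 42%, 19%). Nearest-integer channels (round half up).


H=198°, S=0.42, L=0.19
C = (1-|2L-1|)×S = (1-|-0.62|)×0.42 = 0.1596
H' = H/60 = 198/60 ≈ 3.3000; X = C×(1-|H' mod 2 - 1|) = 0.11172
m = L - C/2 = 0.19 - 0.0798 = 0.1102
Sector ⌊H'⌋ = 3 → (R',G',B') = (0.0, 0.11172, 0.1596)
RGB = ((R'+m)×255, (G'+m)×255, (B'+m)×255) = (28.101, 56.5896, 68.799)
Round half up → RGB(28, 57, 69)


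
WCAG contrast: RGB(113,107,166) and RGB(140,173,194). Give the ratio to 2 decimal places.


Linearize each sRGB channel c=v/255: c/12.92 if c ≤ 0.04045 else ((c+0.055)/1.055)^2.4
L = 0.2126×R_lin + 0.7152×G_lin + 0.0722×B_lin
Color 1 (113,107,166):
  R=113: 113/255≈0.4431 > 0.04045 → ((0.4431+0.055)/1.055)^2.4 ≈ 0.16513
  G=107: 107/255≈0.4196 > 0.04045 → ((0.4196+0.055)/1.055)^2.4 ≈ 0.14703
  B=166: 166/255≈0.6510 > 0.04045 → ((0.6510+0.055)/1.055)^2.4 ≈ 0.38133
  L1 = 0.2126×0.16513 + 0.7152×0.14703 + 0.0722×0.38133 ≈ 0.16779
Color 2 (140,173,194):
  R=140: 140/255≈0.5490 > 0.04045 → ((0.5490+0.055)/1.055)^2.4 ≈ 0.26225
  G=173: 173/255≈0.6784 > 0.04045 → ((0.6784+0.055)/1.055)^2.4 ≈ 0.41789
  B=194: 194/255≈0.7608 > 0.04045 → ((0.7608+0.055)/1.055)^2.4 ≈ 0.53948
  L2 = 0.2126×0.26225 + 0.7152×0.41789 + 0.0722×0.53948 ≈ 0.39358
Lighter = 0.39358, Darker = 0.16779
Ratio = (L_lighter + 0.05) / (L_darker + 0.05)
Ratio = (0.39358 + 0.05) / (0.16779 + 0.05) = 0.44358 / 0.21779 ≈ 2.0367
Ratio ≈ 2.04:1


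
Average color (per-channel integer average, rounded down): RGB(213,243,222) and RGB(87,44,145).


Midpoint: each channel = ⌊(C₁+C₂)/2⌋
R: ⌊(213+87)/2⌋ = 150
G: ⌊(243+44)/2⌋ = 143
B: ⌊(222+145)/2⌋ = 183
= RGB(150, 143, 183)


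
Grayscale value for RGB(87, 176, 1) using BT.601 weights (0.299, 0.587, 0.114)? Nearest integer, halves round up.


Gray = 0.299×R + 0.587×G + 0.114×B
Gray = 0.299×87 + 0.587×176 + 0.114×1
Gray = 26.013 + 103.312 + 0.114
Gray = 129.439 → round half up → 129
Gray = 129


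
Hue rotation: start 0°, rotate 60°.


New hue = (H + rotation) mod 360
New hue = (0 + 60) mod 360
= 60 mod 360
= 60°


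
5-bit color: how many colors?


Colors = 2^bits = 2^5
= 32 colors


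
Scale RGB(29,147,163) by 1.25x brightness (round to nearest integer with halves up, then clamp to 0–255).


Multiply each channel by 1.25, round half up, clamp to [0, 255]
R: 29×1.25 = 36.25 → round → 36
G: 147×1.25 = 183.75 → round → 184
B: 163×1.25 = 203.75 → round → 204
= RGB(36, 184, 204)


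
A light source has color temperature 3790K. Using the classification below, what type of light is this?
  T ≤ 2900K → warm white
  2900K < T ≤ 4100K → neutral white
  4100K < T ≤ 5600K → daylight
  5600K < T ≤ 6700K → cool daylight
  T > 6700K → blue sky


Temperature: 3790K
2900K < 3790K ≤ 4100K → neutral white
Classification: neutral white


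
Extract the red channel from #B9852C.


Color: #B9852C
R = B9 = 185
G = 85 = 133
B = 2C = 44
Red = 185


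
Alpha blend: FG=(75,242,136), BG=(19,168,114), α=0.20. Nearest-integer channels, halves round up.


C = α×F + (1-α)×B, with 1-α = 0.80
R: 0.20×75 + 0.80×19 = 15.00 + 15.20 = 30.20 → 30
G: 0.20×242 + 0.80×168 = 48.40 + 134.40 = 182.80 → 183
B: 0.20×136 + 0.80×114 = 27.20 + 91.20 = 118.40 → 118
= RGB(30, 183, 118)


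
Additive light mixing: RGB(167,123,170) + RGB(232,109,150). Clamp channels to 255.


Additive: each channel = min(255, C₁+C₂)
R: 167+232 = 399 → 255
G: 123+109 = 232 → 232
B: 170+150 = 320 → 255
= RGB(255, 232, 255)


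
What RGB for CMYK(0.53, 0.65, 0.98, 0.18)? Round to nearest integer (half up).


R = 255 × (1-C) × (1-K) = 255 × 0.47 × 0.82 = 98.277 → 98
G = 255 × (1-M) × (1-K) = 255 × 0.35 × 0.82 = 73.185 → 73
B = 255 × (1-Y) × (1-K) = 255 × 0.02 × 0.82 = 4.182 → 4
= RGB(98, 73, 4)


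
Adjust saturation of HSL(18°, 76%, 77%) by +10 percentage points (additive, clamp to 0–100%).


Original S = 76%
Adjustment = +10 percentage points
New S = 76 + (10) = 86
Clamp to [0, 100] → 86
= HSL(18°, 86%, 77%)


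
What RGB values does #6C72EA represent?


6C → 108 (R)
72 → 114 (G)
EA → 234 (B)
= RGB(108, 114, 234)


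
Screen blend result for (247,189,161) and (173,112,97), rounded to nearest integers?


Screen: C = 255 - (255-A)×(255-B)/255, rounded to nearest integer
R: 255 - (255-247)×(255-173)/255 = 255 - 656/255 ≈ 255 - 2.573 = 252.427 → 252
G: 255 - (255-189)×(255-112)/255 = 255 - 9438/255 ≈ 255 - 37.012 = 217.988 → 218
B: 255 - (255-161)×(255-97)/255 = 255 - 14852/255 ≈ 255 - 58.243 = 196.757 → 197
= RGB(252, 218, 197)


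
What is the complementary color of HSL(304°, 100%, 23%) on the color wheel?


Complement = opposite side of color wheel = hue + 180°
H' = (304 + 180) mod 360 = 124°
S and L unchanged.
= HSL(124°, 100%, 23%)


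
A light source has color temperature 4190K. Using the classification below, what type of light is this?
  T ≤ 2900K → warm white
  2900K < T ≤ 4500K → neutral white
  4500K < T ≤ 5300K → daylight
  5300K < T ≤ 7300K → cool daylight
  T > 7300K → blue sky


Temperature: 4190K
2900K < 4190K ≤ 4500K → neutral white
Classification: neutral white


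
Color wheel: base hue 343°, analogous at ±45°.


Base hue: 343°
Left analog: (343 - 45) mod 360 = 298°
Right analog: (343 + 45) mod 360 = 28°
Analogous hues = 298° and 28°


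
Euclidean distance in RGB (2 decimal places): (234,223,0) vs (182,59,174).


d = √[(R₁-R₂)² + (G₁-G₂)² + (B₁-B₂)²]
d = √[(234-182)² + (223-59)² + (0-174)²]
d = √[2704 + 26896 + 30276]
d = √59876
d ≈ 244.70


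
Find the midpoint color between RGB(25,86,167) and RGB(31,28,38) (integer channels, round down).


Midpoint: each channel = ⌊(C₁+C₂)/2⌋
R: ⌊(25+31)/2⌋ = 28
G: ⌊(86+28)/2⌋ = 57
B: ⌊(167+38)/2⌋ = 102
= RGB(28, 57, 102)


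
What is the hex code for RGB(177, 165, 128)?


R = 177 → B1 (hex)
G = 165 → A5 (hex)
B = 128 → 80 (hex)
Hex = #B1A580


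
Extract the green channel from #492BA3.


Color: #492BA3
R = 49 = 73
G = 2B = 43
B = A3 = 163
Green = 43


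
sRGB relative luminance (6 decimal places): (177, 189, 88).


Linearize each channel (sRGB transfer function): c = v/255; c_lin = c/12.92 if c ≤ 0.04045, else ((c+0.055)/1.055)^2.4
  R: 177/255 ≈ 0.694118 > 0.04045 → ((0.694118+0.055)/1.055)^2.4 ≈ 0.439657
  G: 189/255 ≈ 0.741176 > 0.04045 → ((0.741176+0.055)/1.055)^2.4 ≈ 0.508881
  B: 88/255 ≈ 0.345098 > 0.04045 → ((0.345098+0.055)/1.055)^2.4 ≈ 0.097587
R_lin = 0.439657, G_lin = 0.508881, B_lin = 0.097587
L = 0.2126×R + 0.7152×G + 0.0722×B
L = 0.2126×0.439657 + 0.7152×0.508881 + 0.0722×0.097587
L ≈ 0.464469


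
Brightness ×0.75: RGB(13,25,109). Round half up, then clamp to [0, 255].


Multiply each channel by 0.75, round half up, clamp to [0, 255]
R: 13×0.75 = 9.75 → round → 10
G: 25×0.75 = 18.75 → round → 19
B: 109×0.75 = 81.75 → round → 82
= RGB(10, 19, 82)


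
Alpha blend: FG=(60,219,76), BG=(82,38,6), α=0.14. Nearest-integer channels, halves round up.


C = α×F + (1-α)×B, with 1-α = 0.86
R: 0.14×60 + 0.86×82 = 8.40 + 70.52 = 78.92 → 79
G: 0.14×219 + 0.86×38 = 30.66 + 32.68 = 63.34 → 63
B: 0.14×76 + 0.86×6 = 10.64 + 5.16 = 15.80 → 16
= RGB(79, 63, 16)


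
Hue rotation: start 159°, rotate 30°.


New hue = (H + rotation) mod 360
New hue = (159 + 30) mod 360
= 189 mod 360
= 189°


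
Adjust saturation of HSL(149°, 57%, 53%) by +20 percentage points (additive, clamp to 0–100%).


Original S = 57%
Adjustment = +20 percentage points
New S = 57 + (20) = 77
Clamp to [0, 100] → 77
= HSL(149°, 77%, 53%)


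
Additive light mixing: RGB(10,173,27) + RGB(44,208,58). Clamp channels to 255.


Additive: each channel = min(255, C₁+C₂)
R: 10+44 = 54 → 54
G: 173+208 = 381 → 255
B: 27+58 = 85 → 85
= RGB(54, 255, 85)


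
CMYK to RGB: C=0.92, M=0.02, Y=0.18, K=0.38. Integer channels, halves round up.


R = 255 × (1-C) × (1-K) = 255 × 0.08 × 0.62 = 12.648 → 13
G = 255 × (1-M) × (1-K) = 255 × 0.98 × 0.62 = 154.938 → 155
B = 255 × (1-Y) × (1-K) = 255 × 0.82 × 0.62 = 129.642 → 130
= RGB(13, 155, 130)


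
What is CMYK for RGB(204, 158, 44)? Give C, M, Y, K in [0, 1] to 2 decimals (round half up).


R'=204/255≈0.8000, G'=158/255≈0.6196, B'=44/255≈0.1725
K = 1 - max(R',G',B') = 1 - 204/255 = 51/255 = 0.2 → 0.20
(1-R'-K)/(1-K) simplifies to (max-R)/max with max = 204:
C = (204-204)/204 = 0/204 = 0 → 0.00
M = (204-158)/204 = 46/204 = 0.22549… → 0.23
Y = (204-44)/204 = 160/204 = 0.78431… → 0.78
= CMYK(0.00, 0.23, 0.78, 0.20)


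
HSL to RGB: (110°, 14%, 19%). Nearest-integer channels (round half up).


H=110°, S=0.14, L=0.19
C = (1-|2L-1|)×S = (1-|-0.62|)×0.14 = 0.0532
H' = H/60 = 110/60 ≈ 1.8333; X = C×(1-|H' mod 2 - 1|) ≈ 0.0089
m = L - C/2 = 0.19 - 0.0266 = 0.1634
Sector ⌊H'⌋ = 1 → (R',G',B') = (≈0.0089, 0.0532, 0.0)
RGB = ((R'+m)×255, (G'+m)×255, (B'+m)×255) = (43.928, 55.233, 41.667)
Round half up → RGB(44, 55, 42)


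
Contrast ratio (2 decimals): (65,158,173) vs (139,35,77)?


Linearize each sRGB channel c=v/255: c/12.92 if c ≤ 0.04045 else ((c+0.055)/1.055)^2.4
L = 0.2126×R_lin + 0.7152×G_lin + 0.0722×B_lin
Color 1 (65,158,173):
  R=65: 65/255≈0.2549 > 0.04045 → ((0.2549+0.055)/1.055)^2.4 ≈ 0.05286
  G=158: 158/255≈0.6196 > 0.04045 → ((0.6196+0.055)/1.055)^2.4 ≈ 0.34191
  B=173: 173/255≈0.6784 > 0.04045 → ((0.6784+0.055)/1.055)^2.4 ≈ 0.41789
  L1 = 0.2126×0.05286 + 0.7152×0.34191 + 0.0722×0.41789 ≈ 0.28595
Color 2 (139,35,77):
  R=139: 139/255≈0.5451 > 0.04045 → ((0.5451+0.055)/1.055)^2.4 ≈ 0.25818
  G=35: 35/255≈0.1373 > 0.04045 → ((0.1373+0.055)/1.055)^2.4 ≈ 0.01681
  B=77: 77/255≈0.3020 > 0.04045 → ((0.3020+0.055)/1.055)^2.4 ≈ 0.07421
  L2 = 0.2126×0.25818 + 0.7152×0.01681 + 0.0722×0.07421 ≈ 0.07227
Lighter = 0.28595, Darker = 0.07227
Ratio = (L_lighter + 0.05) / (L_darker + 0.05)
Ratio = (0.28595 + 0.05) / (0.07227 + 0.05) = 0.33595 / 0.12227 ≈ 2.7476
Ratio ≈ 2.75:1


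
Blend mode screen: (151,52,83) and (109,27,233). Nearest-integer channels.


Screen: C = 255 - (255-A)×(255-B)/255, rounded to nearest integer
R: 255 - (255-151)×(255-109)/255 = 255 - 15184/255 ≈ 255 - 59.545 = 195.455 → 195
G: 255 - (255-52)×(255-27)/255 = 255 - 46284/255 ≈ 255 - 181.506 = 73.494 → 73
B: 255 - (255-83)×(255-233)/255 = 255 - 3784/255 ≈ 255 - 14.839 = 240.161 → 240
= RGB(195, 73, 240)


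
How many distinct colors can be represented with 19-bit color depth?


Colors = 2^bits = 2^19
= 524,288 colors


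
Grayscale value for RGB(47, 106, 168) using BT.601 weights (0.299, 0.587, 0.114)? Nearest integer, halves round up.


Gray = 0.299×R + 0.587×G + 0.114×B
Gray = 0.299×47 + 0.587×106 + 0.114×168
Gray = 14.053 + 62.222 + 19.152
Gray = 95.427 → round half up → 95
Gray = 95
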